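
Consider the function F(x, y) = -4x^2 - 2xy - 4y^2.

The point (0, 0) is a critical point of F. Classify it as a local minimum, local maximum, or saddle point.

The Hessian of F is constant: H = [[-8, -2], [-2, -8]].
det(H) = (-8)·(-8) − (-2)² = 60.
det(H) > 0 and tr(H) = -16 < 0, so H is negative definite and the point is a local maximum.

local maximum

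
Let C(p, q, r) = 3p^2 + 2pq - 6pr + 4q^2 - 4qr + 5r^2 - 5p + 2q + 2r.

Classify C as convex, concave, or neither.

C is quadratic, so its Hessian is the constant matrix H = [[6, 2, -6], [2, 8, -4], [-6, -4, 10]].
Leading principal minors: 6, 44, 152.
All positive ⇒ H ≻ 0 ⇒ convex.

convex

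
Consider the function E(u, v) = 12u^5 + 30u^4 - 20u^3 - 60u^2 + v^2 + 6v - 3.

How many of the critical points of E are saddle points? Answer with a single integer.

E separates as a function of u plus a function of v, so ∇E=0 decouples.
∂E/∂u = 60u(u - 1)(u + 1)(u + 2) = 0 at u ∈ {-2, -1, 0, 1}; ∂E/∂v = 2(v + 3) = 0 at v ∈ {-3}.
The Hessian is diagonal: diag(E_uu, E_vv). Second derivatives: E_uu(-2)=-360, E_uu(-1)=120, E_uu(0)=-120, E_uu(1)=360; E_vv(-3)=2.
Saddle points occur where the two diagonal entries have opposite signs: (-2, -3), (0, -3). Count: 2.

2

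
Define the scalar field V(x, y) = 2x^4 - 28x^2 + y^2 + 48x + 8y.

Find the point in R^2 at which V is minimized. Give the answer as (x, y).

(-3, -4)

V(x,y) separates as P(x) + Q(y), so its minimum is min P + min Q.
P'(x) = 8(x - 2)(x - 1)(x + 3) vanishes at x ∈ {-3, 1, 2}; Q'(y) = 2y + 8 vanishes at y ∈ {-4}.
Local minima of P (where P''>0): P(-3)=-234, P(2)=16. Local minima of Q: Q(-4)=-16.
So the global minimum of V is P(-3) + Q(-4) = -234 − 16 = -250, attained at (-3, -4).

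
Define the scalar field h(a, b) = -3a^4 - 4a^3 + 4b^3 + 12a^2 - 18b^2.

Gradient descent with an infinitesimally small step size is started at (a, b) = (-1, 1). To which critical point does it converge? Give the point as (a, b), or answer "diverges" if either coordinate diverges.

(0, 3)

h is separable, so gradient descent decouples: a follows -∂h/∂a, b follows -∂h/∂b.
∂h/∂a = -12a(a - 1)(a + 2); at a=-1 this is -24, so a increases.
∂h/∂b = 12b(b - 3); at b=1 this is -24, so b increases.
a converges to its nearest critical value 0 (a local min of the a-part); b converges to 3. The iterate converges to (0, 3).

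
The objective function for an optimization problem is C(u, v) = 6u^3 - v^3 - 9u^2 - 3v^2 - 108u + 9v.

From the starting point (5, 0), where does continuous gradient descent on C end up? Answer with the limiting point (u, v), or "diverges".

C is separable, so gradient descent decouples: u follows -∂C/∂u, v follows -∂C/∂v.
∂C/∂u = 18(u - 3)(u + 2); at u=5 this is 252, so u decreases.
∂C/∂v = -3(v - 1)(v + 3); at v=0 this is 9, so v decreases.
u converges to its nearest critical value 3 (a local min of the u-part); v converges to -3. The iterate converges to (3, -3).

(3, -3)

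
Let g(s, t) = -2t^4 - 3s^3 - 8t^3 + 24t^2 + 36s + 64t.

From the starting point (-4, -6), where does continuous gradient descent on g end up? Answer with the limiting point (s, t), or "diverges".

diverges

g is separable, so gradient descent decouples: s follows -∂g/∂s, t follows -∂g/∂t.
∂g/∂s = -9(s - 2)(s + 2); at s=-4 this is -108, so s increases.
∂g/∂t = -8(t - 2)(t + 1)(t + 4); at t=-6 this is 640, so t decreases.
The t-coordinate has no critical point in that direction and runs off to infinity.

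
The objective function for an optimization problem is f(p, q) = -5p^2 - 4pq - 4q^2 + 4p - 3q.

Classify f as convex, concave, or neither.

f is quadratic, so its Hessian is the constant matrix H = [[-10, -4], [-4, -8]].
det(H) = 64, tr(H) = -18.
det(H) > 0 and tr(H) < 0, so H is negative definite everywhere: concave.

concave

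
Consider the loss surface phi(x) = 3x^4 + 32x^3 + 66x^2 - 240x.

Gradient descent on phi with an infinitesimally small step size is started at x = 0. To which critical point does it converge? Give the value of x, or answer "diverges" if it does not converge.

1

phi'(x) = 12(x - 1)(x + 4)(x + 5), so phi'(0) = -240.
Gradient descent moves in the -phi' direction, i.e. x is increasing.
The nearest critical point in that direction is x = 1, where phi'' = 360 > 0 (a local minimum). The iterate converges there.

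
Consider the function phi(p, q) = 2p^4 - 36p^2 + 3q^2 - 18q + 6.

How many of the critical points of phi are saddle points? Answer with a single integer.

phi separates as a function of p plus a function of q, so ∇phi=0 decouples.
∂phi/∂p = 8p(p - 3)(p + 3) = 0 at p ∈ {-3, 0, 3}; ∂phi/∂q = 6(q - 3) = 0 at q ∈ {3}.
The Hessian is diagonal: diag(phi_pp, phi_qq). Second derivatives: phi_pp(-3)=144, phi_pp(0)=-72, phi_pp(3)=144; phi_qq(3)=6.
Saddle points occur where the two diagonal entries have opposite signs: (0, 3). Count: 1.

1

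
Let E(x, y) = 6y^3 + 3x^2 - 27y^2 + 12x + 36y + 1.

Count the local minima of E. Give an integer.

1

E separates as a function of x plus a function of y, so ∇E=0 decouples.
∂E/∂x = 6(x + 2) = 0 at x ∈ {-2}; ∂E/∂y = 18(y - 2)(y - 1) = 0 at y ∈ {1, 2}.
The Hessian is diagonal: diag(E_xx, E_yy). Second derivatives: E_xx(-2)=6; E_yy(1)=-18, E_yy(2)=18.
Local minima occur where both diagonal entries positive: (-2, 2). Count: 1.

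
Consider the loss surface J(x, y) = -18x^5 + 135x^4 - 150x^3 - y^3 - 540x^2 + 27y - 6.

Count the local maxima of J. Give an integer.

J separates as a function of x plus a function of y, so ∇J=0 decouples.
∂J/∂x = -90x(x - 4)(x - 3)(x + 1) = 0 at x ∈ {-1, 0, 3, 4}; ∂J/∂y = -3(y - 3)(y + 3) = 0 at y ∈ {-3, 3}.
The Hessian is diagonal: diag(J_xx, J_yy). Second derivatives: J_xx(-1)=1800, J_xx(0)=-1080, J_xx(3)=1080, J_xx(4)=-1800; J_yy(-3)=18, J_yy(3)=-18.
Local maxima occur where both diagonal entries negative: (0, 3), (4, 3). Count: 2.

2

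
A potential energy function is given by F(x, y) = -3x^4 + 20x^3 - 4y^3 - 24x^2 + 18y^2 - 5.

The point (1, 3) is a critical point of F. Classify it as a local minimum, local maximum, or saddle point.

The mixed partial ∂²F/∂x∂y is 0, so the Hessian at any point is diag(F_xx, F_yy) = diag(12(-3x^2 + 10x - 4), 12(-2y + 3)).
At (1, 3): H = diag(36, -36).
The eigenvalues have opposite signs, so H is indefinite: a saddle point.

saddle point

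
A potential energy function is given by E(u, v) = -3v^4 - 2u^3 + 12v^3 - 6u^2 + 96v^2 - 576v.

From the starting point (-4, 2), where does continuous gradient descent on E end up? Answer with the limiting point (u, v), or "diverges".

(-2, 3)

E is separable, so gradient descent decouples: u follows -∂E/∂u, v follows -∂E/∂v.
∂E/∂u = -6u(u + 2); at u=-4 this is -48, so u increases.
∂E/∂v = -12(v - 4)(v - 3)(v + 4); at v=2 this is -144, so v increases.
u converges to its nearest critical value -2 (a local min of the u-part); v converges to 3. The iterate converges to (-2, 3).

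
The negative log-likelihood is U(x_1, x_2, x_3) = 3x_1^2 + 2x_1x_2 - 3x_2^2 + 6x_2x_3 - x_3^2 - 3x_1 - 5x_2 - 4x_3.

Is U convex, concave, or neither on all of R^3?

neither

U is quadratic, so its Hessian is the constant matrix H = [[6, 2, 0], [2, -6, 6], [0, 6, -2]].
Leading principal minors: 6, -40, -136.
Neither pattern holds ⇒ H is indefinite ⇒ neither convex nor concave.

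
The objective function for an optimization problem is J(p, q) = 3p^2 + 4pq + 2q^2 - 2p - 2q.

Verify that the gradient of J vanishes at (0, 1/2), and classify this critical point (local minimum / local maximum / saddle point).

∇J = (6p + 4q - 2, 4p + 4q - 2); substituting (0, 1/2) gives ∇J = (0, 0), so (0, 1/2) is indeed a critical point.
The Hessian of J is constant: H = [[6, 4], [4, 4]].
det(H) = 6·4 − 4² = 8.
det(H) > 0 and tr(H) = 10 > 0, so H is positive definite and the point is a local minimum.

local minimum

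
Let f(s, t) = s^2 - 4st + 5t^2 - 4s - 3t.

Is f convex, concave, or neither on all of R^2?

f is quadratic, so its Hessian is the constant matrix H = [[2, -4], [-4, 10]].
det(H) = 4, tr(H) = 12.
det(H) > 0 and tr(H) > 0, so H is positive definite everywhere: convex.

convex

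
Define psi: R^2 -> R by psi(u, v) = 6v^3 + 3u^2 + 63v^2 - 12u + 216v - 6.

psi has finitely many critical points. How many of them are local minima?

1

psi separates as a function of u plus a function of v, so ∇psi=0 decouples.
∂psi/∂u = 6(u - 2) = 0 at u ∈ {2}; ∂psi/∂v = 18(v + 3)(v + 4) = 0 at v ∈ {-4, -3}.
The Hessian is diagonal: diag(psi_uu, psi_vv). Second derivatives: psi_uu(2)=6; psi_vv(-4)=-18, psi_vv(-3)=18.
Local minima occur where both diagonal entries positive: (2, -3). Count: 1.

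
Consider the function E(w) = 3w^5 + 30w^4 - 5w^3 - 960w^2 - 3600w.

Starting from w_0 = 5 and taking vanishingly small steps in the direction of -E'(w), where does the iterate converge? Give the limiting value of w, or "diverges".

4

E'(w) = 15(w - 4)(w + 3)(w + 4)(w + 5), so E'(5) = 10800.
Gradient descent moves in the -E' direction, i.e. w is decreasing.
The nearest critical point in that direction is w = 4, where E'' = 7560 > 0 (a local minimum). The iterate converges there.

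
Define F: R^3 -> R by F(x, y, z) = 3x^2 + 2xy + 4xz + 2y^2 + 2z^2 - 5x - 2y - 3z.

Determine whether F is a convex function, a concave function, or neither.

convex

F is quadratic, so its Hessian is the constant matrix H = [[6, 2, 4], [2, 4, 0], [4, 0, 4]].
Leading principal minors: 6, 20, 16.
All positive ⇒ H ≻ 0 ⇒ convex.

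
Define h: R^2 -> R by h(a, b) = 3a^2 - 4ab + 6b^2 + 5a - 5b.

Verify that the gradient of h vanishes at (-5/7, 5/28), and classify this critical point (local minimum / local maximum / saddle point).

local minimum

∇h = (6a - 4b + 5, -4a + 12b - 5); substituting (-5/7, 5/28) gives ∇h = (0, 0), so (-5/7, 5/28) is indeed a critical point.
The Hessian of h is constant: H = [[6, -4], [-4, 12]].
det(H) = 6·12 − (-4)² = 56.
det(H) > 0 and tr(H) = 18 > 0, so H is positive definite and the point is a local minimum.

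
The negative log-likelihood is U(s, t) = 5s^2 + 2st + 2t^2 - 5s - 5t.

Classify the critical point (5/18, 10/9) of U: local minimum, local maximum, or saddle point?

local minimum

The Hessian of U is constant: H = [[10, 2], [2, 4]].
det(H) = 10·4 − 2² = 36.
det(H) > 0 and tr(H) = 14 > 0, so H is positive definite and the point is a local minimum.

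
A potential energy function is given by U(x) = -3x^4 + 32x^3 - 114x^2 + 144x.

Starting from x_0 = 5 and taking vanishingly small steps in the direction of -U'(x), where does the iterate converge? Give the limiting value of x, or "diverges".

U'(x) = -12(x - 4)(x - 3)(x - 1), so U'(5) = -96.
Gradient descent moves in the -U' direction, i.e. x is increasing.
There is no critical point above x=5, and U' keeps the same sign, so the iterate runs off to +∞.

diverges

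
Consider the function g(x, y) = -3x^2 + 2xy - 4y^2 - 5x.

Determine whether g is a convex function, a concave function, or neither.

g is quadratic, so its Hessian is the constant matrix H = [[-6, 2], [2, -8]].
det(H) = 44, tr(H) = -14.
det(H) > 0 and tr(H) < 0, so H is negative definite everywhere: concave.

concave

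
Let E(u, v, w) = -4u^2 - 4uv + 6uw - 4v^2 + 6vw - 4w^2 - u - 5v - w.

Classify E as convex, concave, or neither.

concave

E is quadratic, so its Hessian is the constant matrix H = [[-8, -4, 6], [-4, -8, 6], [6, 6, -8]].
Leading principal minors: -8, 48, -96.
Signs alternate −, +, − ⇒ H ≺ 0 ⇒ concave.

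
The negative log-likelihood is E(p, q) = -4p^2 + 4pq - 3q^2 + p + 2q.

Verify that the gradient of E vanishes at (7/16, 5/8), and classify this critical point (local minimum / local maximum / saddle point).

local maximum

∇E = (-8p + 4q + 1, 4p - 6q + 2); substituting (7/16, 5/8) gives ∇E = (0, 0), so (7/16, 5/8) is indeed a critical point.
The Hessian of E is constant: H = [[-8, 4], [4, -6]].
det(H) = (-8)·(-6) − 4² = 32.
det(H) > 0 and tr(H) = -14 < 0, so H is negative definite and the point is a local maximum.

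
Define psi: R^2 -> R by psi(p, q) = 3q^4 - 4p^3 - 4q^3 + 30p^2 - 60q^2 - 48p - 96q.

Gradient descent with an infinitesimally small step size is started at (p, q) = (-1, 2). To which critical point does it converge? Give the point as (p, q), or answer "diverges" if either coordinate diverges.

(1, 4)

psi is separable, so gradient descent decouples: p follows -∂psi/∂p, q follows -∂psi/∂q.
∂psi/∂p = -12(p - 4)(p - 1); at p=-1 this is -120, so p increases.
∂psi/∂q = 12(q - 4)(q + 1)(q + 2); at q=2 this is -288, so q increases.
p converges to its nearest critical value 1 (a local min of the p-part); q converges to 4. The iterate converges to (1, 4).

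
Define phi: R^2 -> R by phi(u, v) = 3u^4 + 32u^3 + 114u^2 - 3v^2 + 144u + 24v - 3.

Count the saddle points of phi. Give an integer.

phi separates as a function of u plus a function of v, so ∇phi=0 decouples.
∂phi/∂u = 12(u + 1)(u + 3)(u + 4) = 0 at u ∈ {-4, -3, -1}; ∂phi/∂v = -6(v - 4) = 0 at v ∈ {4}.
The Hessian is diagonal: diag(phi_uu, phi_vv). Second derivatives: phi_uu(-4)=36, phi_uu(-3)=-24, phi_uu(-1)=72; phi_vv(4)=-6.
Saddle points occur where the two diagonal entries have opposite signs: (-4, 4), (-1, 4). Count: 2.

2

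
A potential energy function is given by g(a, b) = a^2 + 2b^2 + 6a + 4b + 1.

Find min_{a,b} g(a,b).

g(a,b) separates as P(a) + Q(b) + 1, so its minimum is min P + min Q + 1.
P'(a) = 2a + 6 vanishes at a ∈ {-3}; Q'(b) = 4b + 4 vanishes at b ∈ {-1}.
Local minima of P (where P''>0): P(-3)=-9. Local minima of Q: Q(-1)=-2.
So the global minimum of g is P(-3) + Q(-1) + 1 = -9 − 2 + 1 = -10, attained at (-3, -1).

-10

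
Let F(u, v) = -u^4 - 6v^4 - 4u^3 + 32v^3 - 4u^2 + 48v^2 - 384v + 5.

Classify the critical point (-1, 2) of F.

The mixed partial ∂²F/∂u∂v is 0, so the Hessian at any point is diag(F_uu, F_vv) = diag(-4(3u^2 + 6u + 2), 24(-3v^2 + 8v + 4)).
At (-1, 2): H = diag(4, 192).
Both eigenvalues are positive, so H is positive definite: a local minimum.

local minimum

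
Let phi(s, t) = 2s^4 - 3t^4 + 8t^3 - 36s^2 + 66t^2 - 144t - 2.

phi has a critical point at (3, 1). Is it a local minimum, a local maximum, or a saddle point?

The mixed partial ∂²phi/∂s∂t is 0, so the Hessian at any point is diag(phi_ss, phi_tt) = diag(24(s^2 - 3), 12(-3t^2 + 4t + 11)).
At (3, 1): H = diag(144, 144).
Both eigenvalues are positive, so H is positive definite: a local minimum.

local minimum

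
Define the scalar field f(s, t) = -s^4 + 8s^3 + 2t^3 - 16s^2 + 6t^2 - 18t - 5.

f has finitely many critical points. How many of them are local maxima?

2

f separates as a function of s plus a function of t, so ∇f=0 decouples.
∂f/∂s = -4s(s - 4)(s - 2) = 0 at s ∈ {0, 2, 4}; ∂f/∂t = 6(t - 1)(t + 3) = 0 at t ∈ {-3, 1}.
The Hessian is diagonal: diag(f_ss, f_tt). Second derivatives: f_ss(0)=-32, f_ss(2)=16, f_ss(4)=-32; f_tt(-3)=-24, f_tt(1)=24.
Local maxima occur where both diagonal entries negative: (0, -3), (4, -3). Count: 2.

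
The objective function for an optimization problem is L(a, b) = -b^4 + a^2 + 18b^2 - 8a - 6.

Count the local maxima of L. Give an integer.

L separates as a function of a plus a function of b, so ∇L=0 decouples.
∂L/∂a = 2(a - 4) = 0 at a ∈ {4}; ∂L/∂b = -4b(b - 3)(b + 3) = 0 at b ∈ {-3, 0, 3}.
The Hessian is diagonal: diag(L_aa, L_bb). Second derivatives: L_aa(4)=2; L_bb(-3)=-72, L_bb(0)=36, L_bb(3)=-72.
Local maxima occur where both diagonal entries negative: none. Count: 0.

0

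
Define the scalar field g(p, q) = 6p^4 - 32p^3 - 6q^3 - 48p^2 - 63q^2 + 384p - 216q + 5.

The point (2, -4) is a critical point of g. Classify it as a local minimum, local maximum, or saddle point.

The mixed partial ∂²g/∂p∂q is 0, so the Hessian at any point is diag(g_pp, g_qq) = diag(24(3p^2 - 8p - 4), -18(2q + 7)).
At (2, -4): H = diag(-192, 18).
The eigenvalues have opposite signs, so H is indefinite: a saddle point.

saddle point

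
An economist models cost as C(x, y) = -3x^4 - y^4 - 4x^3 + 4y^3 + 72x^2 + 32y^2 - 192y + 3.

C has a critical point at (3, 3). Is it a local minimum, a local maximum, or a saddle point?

saddle point

The mixed partial ∂²C/∂x∂y is 0, so the Hessian at any point is diag(C_xx, C_yy) = diag(12(-3x^2 - 2x + 12), 4(-3y^2 + 6y + 16)).
At (3, 3): H = diag(-252, 28).
The eigenvalues have opposite signs, so H is indefinite: a saddle point.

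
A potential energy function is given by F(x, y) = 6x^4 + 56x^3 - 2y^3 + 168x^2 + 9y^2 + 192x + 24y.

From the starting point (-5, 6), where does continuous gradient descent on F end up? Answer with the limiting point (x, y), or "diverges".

F is separable, so gradient descent decouples: x follows -∂F/∂x, y follows -∂F/∂y.
∂F/∂x = 24(x + 1)(x + 2)(x + 4); at x=-5 this is -288, so x increases.
∂F/∂y = -6(y - 4)(y + 1); at y=6 this is -84, so y increases.
The y-coordinate has no critical point in that direction and runs off to infinity.

diverges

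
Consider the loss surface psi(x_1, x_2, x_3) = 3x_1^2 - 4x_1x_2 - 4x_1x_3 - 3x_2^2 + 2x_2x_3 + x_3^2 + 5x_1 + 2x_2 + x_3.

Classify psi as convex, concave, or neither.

psi is quadratic, so its Hessian is the constant matrix H = [[6, -4, -4], [-4, -6, 2], [-4, 2, 2]].
Leading principal minors: 6, -52, 32.
Neither pattern holds ⇒ H is indefinite ⇒ neither convex nor concave.

neither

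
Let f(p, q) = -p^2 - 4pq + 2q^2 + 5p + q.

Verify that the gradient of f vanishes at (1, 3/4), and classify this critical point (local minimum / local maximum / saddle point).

∇f = (-2p - 4q + 5, -4p + 4q + 1); substituting (1, 3/4) gives ∇f = (0, 0), so (1, 3/4) is indeed a critical point.
The Hessian of f is constant: H = [[-2, -4], [-4, 4]].
det(H) = (-2)·4 − (-4)² = -24.
Since det(H) < 0, H is indefinite and the critical point is a saddle point.

saddle point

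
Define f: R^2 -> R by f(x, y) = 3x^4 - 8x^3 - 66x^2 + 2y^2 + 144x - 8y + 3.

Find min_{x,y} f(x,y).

f(x,y) separates as P(x) + Q(y) + 3, so its minimum is min P + min Q + 3.
P'(x) = 12(x - 4)(x - 1)(x + 3) vanishes at x ∈ {-3, 1, 4}; Q'(y) = 4y - 8 vanishes at y ∈ {2}.
Local minima of P (where P''>0): P(-3)=-567, P(4)=-224. Local minima of Q: Q(2)=-8.
So the global minimum of f is P(-3) + Q(2) + 3 = -567 − 8 + 3 = -572, attained at (-3, 2).

-572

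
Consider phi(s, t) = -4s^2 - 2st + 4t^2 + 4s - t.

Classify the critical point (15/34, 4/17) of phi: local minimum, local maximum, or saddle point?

The Hessian of phi is constant: H = [[-8, -2], [-2, 8]].
det(H) = (-8)·8 − (-2)² = -68.
Since det(H) < 0, H is indefinite and the critical point is a saddle point.

saddle point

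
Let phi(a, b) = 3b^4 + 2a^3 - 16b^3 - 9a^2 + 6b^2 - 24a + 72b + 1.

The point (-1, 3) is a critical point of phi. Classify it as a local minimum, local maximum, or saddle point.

saddle point

The mixed partial ∂²phi/∂a∂b is 0, so the Hessian at any point is diag(phi_aa, phi_bb) = diag(6(2a - 3), 12(3b^2 - 8b + 1)).
At (-1, 3): H = diag(-30, 48).
The eigenvalues have opposite signs, so H is indefinite: a saddle point.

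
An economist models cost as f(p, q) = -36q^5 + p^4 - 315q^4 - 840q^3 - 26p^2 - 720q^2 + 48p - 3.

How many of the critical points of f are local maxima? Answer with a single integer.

2

f separates as a function of p plus a function of q, so ∇f=0 decouples.
∂f/∂p = 4(p - 3)(p - 1)(p + 4) = 0 at p ∈ {-4, 1, 3}; ∂f/∂q = -180q(q + 1)(q + 2)(q + 4) = 0 at q ∈ {-4, -2, -1, 0}.
The Hessian is diagonal: diag(f_pp, f_qq). Second derivatives: f_pp(-4)=140, f_pp(1)=-40, f_pp(3)=56; f_qq(-4)=4320, f_qq(-2)=-720, f_qq(-1)=540, f_qq(0)=-1440.
Local maxima occur where both diagonal entries negative: (1, -2), (1, 0). Count: 2.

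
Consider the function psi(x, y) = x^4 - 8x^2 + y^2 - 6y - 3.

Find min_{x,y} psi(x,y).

psi(x,y) separates as P(x) + Q(y) − 3, so its minimum is min P + min Q − 3.
P'(x) = 4x(x - 2)(x + 2) vanishes at x ∈ {-2, 0, 2}; Q'(y) = 2y - 6 vanishes at y ∈ {3}.
Local minima of P (where P''>0): P(-2)=-16, P(2)=-16. Local minima of Q: Q(3)=-9.
So the global minimum of psi is P(-2) + Q(3) − 3 = -16 − 9 − 3 = -28, attained at (-2, 3).

-28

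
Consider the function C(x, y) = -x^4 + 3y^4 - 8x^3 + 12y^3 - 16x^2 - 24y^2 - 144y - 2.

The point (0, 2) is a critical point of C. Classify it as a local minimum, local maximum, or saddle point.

saddle point

The mixed partial ∂²C/∂x∂y is 0, so the Hessian at any point is diag(C_xx, C_yy) = diag(-4(3x^2 + 12x + 8), 12(3y^2 + 6y - 4)).
At (0, 2): H = diag(-32, 240).
The eigenvalues have opposite signs, so H is indefinite: a saddle point.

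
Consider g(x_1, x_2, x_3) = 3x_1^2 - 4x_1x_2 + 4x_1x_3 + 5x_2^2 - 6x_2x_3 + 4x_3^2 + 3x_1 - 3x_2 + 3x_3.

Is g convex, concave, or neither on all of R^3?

g is quadratic, so its Hessian is the constant matrix H = [[6, -4, 4], [-4, 10, -6], [4, -6, 8]].
Leading principal minors: 6, 44, 168.
All positive ⇒ H ≻ 0 ⇒ convex.

convex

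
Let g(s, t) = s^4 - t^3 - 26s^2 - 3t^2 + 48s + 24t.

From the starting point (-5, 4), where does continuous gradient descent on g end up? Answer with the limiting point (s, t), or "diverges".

g is separable, so gradient descent decouples: s follows -∂g/∂s, t follows -∂g/∂t.
∂g/∂s = 4(s - 3)(s - 1)(s + 4); at s=-5 this is -192, so s increases.
∂g/∂t = -3(t - 2)(t + 4); at t=4 this is -48, so t increases.
The t-coordinate has no critical point in that direction and runs off to infinity.

diverges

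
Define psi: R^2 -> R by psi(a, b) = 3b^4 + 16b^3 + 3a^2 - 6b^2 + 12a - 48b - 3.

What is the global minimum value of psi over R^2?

-175

psi(a,b) separates as P(a) + Q(b) − 3, so its minimum is min P + min Q − 3.
P'(a) = 6a + 12 vanishes at a ∈ {-2}; Q'(b) = 12(b - 1)(b + 1)(b + 4) vanishes at b ∈ {-4, -1, 1}.
Local minima of P (where P''>0): P(-2)=-12. Local minima of Q: Q(-4)=-160, Q(1)=-35.
So the global minimum of psi is P(-2) + Q(-4) − 3 = -12 − 160 − 3 = -175, attained at (-2, -4).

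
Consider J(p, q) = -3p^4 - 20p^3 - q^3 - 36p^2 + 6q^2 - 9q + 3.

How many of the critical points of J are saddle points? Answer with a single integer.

3

J separates as a function of p plus a function of q, so ∇J=0 decouples.
∂J/∂p = -12p(p + 2)(p + 3) = 0 at p ∈ {-3, -2, 0}; ∂J/∂q = -3(q - 3)(q - 1) = 0 at q ∈ {1, 3}.
The Hessian is diagonal: diag(J_pp, J_qq). Second derivatives: J_pp(-3)=-36, J_pp(-2)=24, J_pp(0)=-72; J_qq(1)=6, J_qq(3)=-6.
Saddle points occur where the two diagonal entries have opposite signs: (-3, 1), (-2, 3), (0, 1). Count: 3.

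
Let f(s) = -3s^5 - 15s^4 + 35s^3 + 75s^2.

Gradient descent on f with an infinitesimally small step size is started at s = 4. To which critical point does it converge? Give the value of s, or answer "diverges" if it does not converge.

f'(s) = -15s(s - 2)(s + 1)(s + 5), so f'(4) = -5400.
Gradient descent moves in the -f' direction, i.e. s is increasing.
There is no critical point above s=4, and f' keeps the same sign, so the iterate runs off to +∞.

diverges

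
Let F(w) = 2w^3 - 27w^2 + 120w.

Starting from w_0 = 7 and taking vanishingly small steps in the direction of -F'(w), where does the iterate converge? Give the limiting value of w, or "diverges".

F'(w) = 6(w - 5)(w - 4), so F'(7) = 36.
Gradient descent moves in the -F' direction, i.e. w is decreasing.
The nearest critical point in that direction is w = 5, where F'' = 6 > 0 (a local minimum). The iterate converges there.

5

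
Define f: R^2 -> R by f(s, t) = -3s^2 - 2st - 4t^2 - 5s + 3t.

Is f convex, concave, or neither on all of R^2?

concave

f is quadratic, so its Hessian is the constant matrix H = [[-6, -2], [-2, -8]].
det(H) = 44, tr(H) = -14.
det(H) > 0 and tr(H) < 0, so H is negative definite everywhere: concave.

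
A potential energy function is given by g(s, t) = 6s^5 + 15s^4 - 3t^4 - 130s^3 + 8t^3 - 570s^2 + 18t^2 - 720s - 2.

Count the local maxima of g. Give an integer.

g separates as a function of s plus a function of t, so ∇g=0 decouples.
∂g/∂s = 30(s - 4)(s + 1)(s + 2)(s + 3) = 0 at s ∈ {-3, -2, -1, 4}; ∂g/∂t = -12t(t - 3)(t + 1) = 0 at t ∈ {-1, 0, 3}.
The Hessian is diagonal: diag(g_ss, g_tt). Second derivatives: g_ss(-3)=-420, g_ss(-2)=180, g_ss(-1)=-300, g_ss(4)=6300; g_tt(-1)=-48, g_tt(0)=36, g_tt(3)=-144.
Local maxima occur where both diagonal entries negative: (-3, -1), (-3, 3), (-1, -1), (-1, 3). Count: 4.

4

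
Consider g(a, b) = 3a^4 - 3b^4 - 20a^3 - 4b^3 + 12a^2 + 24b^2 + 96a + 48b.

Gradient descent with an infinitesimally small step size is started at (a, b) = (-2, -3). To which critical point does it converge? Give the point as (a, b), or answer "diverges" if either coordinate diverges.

diverges

g is separable, so gradient descent decouples: a follows -∂g/∂a, b follows -∂g/∂b.
∂g/∂a = 12(a - 4)(a - 2)(a + 1); at a=-2 this is -288, so a increases.
∂g/∂b = -12(b - 2)(b + 1)(b + 2); at b=-3 this is 120, so b decreases.
The b-coordinate has no critical point in that direction and runs off to infinity.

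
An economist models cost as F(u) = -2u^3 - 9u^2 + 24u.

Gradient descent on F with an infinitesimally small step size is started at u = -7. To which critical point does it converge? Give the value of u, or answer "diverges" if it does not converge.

F'(u) = -6(u - 1)(u + 4), so F'(-7) = -144.
Gradient descent moves in the -F' direction, i.e. u is increasing.
The nearest critical point in that direction is u = -4, where F'' = 30 > 0 (a local minimum). The iterate converges there.

-4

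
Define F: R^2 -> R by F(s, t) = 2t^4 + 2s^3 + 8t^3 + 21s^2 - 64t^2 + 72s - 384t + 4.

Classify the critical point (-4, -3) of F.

The mixed partial ∂²F/∂s∂t is 0, so the Hessian at any point is diag(F_ss, F_tt) = diag(6(2s + 7), 8(3t^2 + 6t - 16)).
At (-4, -3): H = diag(-6, -56).
Both eigenvalues are negative, so H is negative definite: a local maximum.

local maximum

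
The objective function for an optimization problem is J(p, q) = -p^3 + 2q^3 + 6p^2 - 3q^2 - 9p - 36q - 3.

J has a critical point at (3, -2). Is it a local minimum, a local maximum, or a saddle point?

local maximum

The mixed partial ∂²J/∂p∂q is 0, so the Hessian at any point is diag(J_pp, J_qq) = diag(6(-p + 2), 6(2q - 1)).
At (3, -2): H = diag(-6, -30).
Both eigenvalues are negative, so H is negative definite: a local maximum.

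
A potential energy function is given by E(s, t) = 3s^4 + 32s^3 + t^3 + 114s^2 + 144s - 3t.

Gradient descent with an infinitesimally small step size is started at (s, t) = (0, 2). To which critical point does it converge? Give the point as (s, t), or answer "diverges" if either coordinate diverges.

(-1, 1)

E is separable, so gradient descent decouples: s follows -∂E/∂s, t follows -∂E/∂t.
∂E/∂s = 12(s + 1)(s + 3)(s + 4); at s=0 this is 144, so s decreases.
∂E/∂t = 3(t - 1)(t + 1); at t=2 this is 9, so t decreases.
s converges to its nearest critical value -1 (a local min of the s-part); t converges to 1. The iterate converges to (-1, 1).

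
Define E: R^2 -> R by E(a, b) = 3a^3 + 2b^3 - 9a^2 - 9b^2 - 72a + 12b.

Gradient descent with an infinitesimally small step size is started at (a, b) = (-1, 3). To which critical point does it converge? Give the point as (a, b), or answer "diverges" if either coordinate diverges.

(4, 2)

E is separable, so gradient descent decouples: a follows -∂E/∂a, b follows -∂E/∂b.
∂E/∂a = 9(a - 4)(a + 2); at a=-1 this is -45, so a increases.
∂E/∂b = 6(b - 2)(b - 1); at b=3 this is 12, so b decreases.
a converges to its nearest critical value 4 (a local min of the a-part); b converges to 2. The iterate converges to (4, 2).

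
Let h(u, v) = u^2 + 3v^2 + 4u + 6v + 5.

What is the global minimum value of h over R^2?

h(u,v) separates as P(u) + Q(v) + 5, so its minimum is min P + min Q + 5.
P'(u) = 2u + 4 vanishes at u ∈ {-2}; Q'(v) = 6v + 6 vanishes at v ∈ {-1}.
Local minima of P (where P''>0): P(-2)=-4. Local minima of Q: Q(-1)=-3.
So the global minimum of h is P(-2) + Q(-1) + 5 = -4 − 3 + 5 = -2, attained at (-2, -1).

-2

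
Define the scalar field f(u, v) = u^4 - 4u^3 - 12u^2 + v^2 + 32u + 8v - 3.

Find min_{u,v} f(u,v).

f(u,v) separates as P(u) + Q(v) − 3, so its minimum is min P + min Q − 3.
P'(u) = 4(u - 4)(u - 1)(u + 2) vanishes at u ∈ {-2, 1, 4}; Q'(v) = 2v + 8 vanishes at v ∈ {-4}.
Local minima of P (where P''>0): P(-2)=-64, P(4)=-64. Local minima of Q: Q(-4)=-16.
So the global minimum of f is P(-2) + Q(-4) − 3 = -64 − 16 − 3 = -83, attained at (-2, -4).

-83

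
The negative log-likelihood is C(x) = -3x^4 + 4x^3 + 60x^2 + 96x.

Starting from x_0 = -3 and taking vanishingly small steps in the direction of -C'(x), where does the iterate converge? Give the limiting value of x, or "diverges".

C'(x) = -12(x - 4)(x + 1)(x + 2), so C'(-3) = 168.
Gradient descent moves in the -C' direction, i.e. x is decreasing.
There is no critical point below x=-3, and C' keeps the same sign, so the iterate runs off to −∞.

diverges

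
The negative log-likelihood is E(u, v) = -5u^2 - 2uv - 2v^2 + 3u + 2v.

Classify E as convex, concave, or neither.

E is quadratic, so its Hessian is the constant matrix H = [[-10, -2], [-2, -4]].
det(H) = 36, tr(H) = -14.
det(H) > 0 and tr(H) < 0, so H is negative definite everywhere: concave.

concave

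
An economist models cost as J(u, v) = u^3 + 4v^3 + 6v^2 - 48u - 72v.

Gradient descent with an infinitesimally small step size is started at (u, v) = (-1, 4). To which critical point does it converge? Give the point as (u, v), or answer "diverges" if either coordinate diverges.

J is separable, so gradient descent decouples: u follows -∂J/∂u, v follows -∂J/∂v.
∂J/∂u = 3(u - 4)(u + 4); at u=-1 this is -45, so u increases.
∂J/∂v = 12(v - 2)(v + 3); at v=4 this is 168, so v decreases.
u converges to its nearest critical value 4 (a local min of the u-part); v converges to 2. The iterate converges to (4, 2).

(4, 2)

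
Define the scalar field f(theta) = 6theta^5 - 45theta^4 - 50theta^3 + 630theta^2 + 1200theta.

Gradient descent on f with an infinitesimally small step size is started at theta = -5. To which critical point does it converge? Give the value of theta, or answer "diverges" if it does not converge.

diverges

f'(theta) = 30(theta - 5)(theta - 4)(theta + 1)(theta + 2), so f'(-5) = 32400.
Gradient descent moves in the -f' direction, i.e. theta is decreasing.
There is no critical point below theta=-5, and f' keeps the same sign, so the iterate runs off to −∞.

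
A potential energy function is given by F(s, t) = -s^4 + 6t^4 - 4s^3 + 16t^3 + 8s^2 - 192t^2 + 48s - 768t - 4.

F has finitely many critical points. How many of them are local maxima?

2

F separates as a function of s plus a function of t, so ∇F=0 decouples.
∂F/∂s = -4(s - 2)(s + 2)(s + 3) = 0 at s ∈ {-3, -2, 2}; ∂F/∂t = 24(t - 4)(t + 2)(t + 4) = 0 at t ∈ {-4, -2, 4}.
The Hessian is diagonal: diag(F_ss, F_tt). Second derivatives: F_ss(-3)=-20, F_ss(-2)=16, F_ss(2)=-80; F_tt(-4)=384, F_tt(-2)=-288, F_tt(4)=1152.
Local maxima occur where both diagonal entries negative: (-3, -2), (2, -2). Count: 2.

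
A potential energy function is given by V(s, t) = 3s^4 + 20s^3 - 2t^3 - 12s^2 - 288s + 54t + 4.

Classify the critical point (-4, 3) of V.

saddle point

The mixed partial ∂²V/∂s∂t is 0, so the Hessian at any point is diag(V_ss, V_tt) = diag(12(3s^2 + 10s - 2), -12t).
At (-4, 3): H = diag(72, -36).
The eigenvalues have opposite signs, so H is indefinite: a saddle point.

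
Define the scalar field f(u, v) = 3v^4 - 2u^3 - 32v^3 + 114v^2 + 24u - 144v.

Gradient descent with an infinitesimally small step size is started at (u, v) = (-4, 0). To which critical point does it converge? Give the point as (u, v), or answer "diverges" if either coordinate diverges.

(-2, 1)

f is separable, so gradient descent decouples: u follows -∂f/∂u, v follows -∂f/∂v.
∂f/∂u = -6(u - 2)(u + 2); at u=-4 this is -72, so u increases.
∂f/∂v = 12(v - 4)(v - 3)(v - 1); at v=0 this is -144, so v increases.
u converges to its nearest critical value -2 (a local min of the u-part); v converges to 1. The iterate converges to (-2, 1).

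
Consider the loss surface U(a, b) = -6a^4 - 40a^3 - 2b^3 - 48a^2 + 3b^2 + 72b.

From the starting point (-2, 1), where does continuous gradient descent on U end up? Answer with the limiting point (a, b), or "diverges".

U is separable, so gradient descent decouples: a follows -∂U/∂a, b follows -∂U/∂b.
∂U/∂a = -24a(a + 1)(a + 4); at a=-2 this is -96, so a increases.
∂U/∂b = -6(b - 4)(b + 3); at b=1 this is 72, so b decreases.
a converges to its nearest critical value -1 (a local min of the a-part); b converges to -3. The iterate converges to (-1, -3).

(-1, -3)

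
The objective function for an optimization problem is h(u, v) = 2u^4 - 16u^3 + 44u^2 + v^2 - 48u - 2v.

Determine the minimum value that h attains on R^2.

h(u,v) separates as P(u) + Q(v), so its minimum is min P + min Q.
P'(u) = 8(u - 3)(u - 2)(u - 1) vanishes at u ∈ {1, 2, 3}; Q'(v) = 2v - 2 vanishes at v ∈ {1}.
Local minima of P (where P''>0): P(1)=-18, P(3)=-18. Local minima of Q: Q(1)=-1.
So the global minimum of h is P(1) + Q(1) = -18 − 1 = -19, attained at (1, 1).

-19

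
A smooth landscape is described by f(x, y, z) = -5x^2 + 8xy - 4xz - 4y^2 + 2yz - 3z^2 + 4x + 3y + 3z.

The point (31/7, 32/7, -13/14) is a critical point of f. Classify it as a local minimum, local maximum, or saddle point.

local maximum

The Hessian is constant: H = [[-10, 8, -4], [8, -8, 2], [-4, 2, -6]].
Leading principal minors: Δ₁ = -10, Δ₂ = 16, Δ₃ = -56.
The minors alternate sign starting negative (−, +, −), so H is negative definite: a local maximum.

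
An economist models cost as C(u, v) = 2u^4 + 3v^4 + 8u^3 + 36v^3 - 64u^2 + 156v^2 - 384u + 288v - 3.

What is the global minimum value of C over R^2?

-1731

C(u,v) separates as P(u) + Q(v) − 3, so its minimum is min P + min Q − 3.
P'(u) = 8(u - 4)(u + 3)(u + 4) vanishes at u ∈ {-4, -3, 4}; Q'(v) = 12(v + 2)(v + 3)(v + 4) vanishes at v ∈ {-4, -3, -2}.
Local minima of P (where P''>0): P(-4)=512, P(4)=-1536. Local minima of Q: Q(-4)=-192, Q(-2)=-192.
So the global minimum of C is P(4) + Q(-4) − 3 = -1536 − 192 − 3 = -1731, attained at (4, -4).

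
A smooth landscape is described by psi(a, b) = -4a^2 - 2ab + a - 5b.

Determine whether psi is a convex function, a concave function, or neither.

neither

psi is quadratic, so its Hessian is the constant matrix H = [[-8, -2], [-2, 0]].
det(H) = -4, tr(H) = -8.
det(H) < 0, so H is indefinite: neither convex nor concave.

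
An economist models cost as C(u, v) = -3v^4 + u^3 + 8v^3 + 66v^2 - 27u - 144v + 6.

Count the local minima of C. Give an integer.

1

C separates as a function of u plus a function of v, so ∇C=0 decouples.
∂C/∂u = 3(u - 3)(u + 3) = 0 at u ∈ {-3, 3}; ∂C/∂v = -12(v - 4)(v - 1)(v + 3) = 0 at v ∈ {-3, 1, 4}.
The Hessian is diagonal: diag(C_uu, C_vv). Second derivatives: C_uu(-3)=-18, C_uu(3)=18; C_vv(-3)=-336, C_vv(1)=144, C_vv(4)=-252.
Local minima occur where both diagonal entries positive: (3, 1). Count: 1.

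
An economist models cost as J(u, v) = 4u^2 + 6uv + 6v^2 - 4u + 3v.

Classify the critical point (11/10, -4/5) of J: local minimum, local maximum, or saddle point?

The Hessian of J is constant: H = [[8, 6], [6, 12]].
det(H) = 8·12 − 6² = 60.
det(H) > 0 and tr(H) = 20 > 0, so H is positive definite and the point is a local minimum.

local minimum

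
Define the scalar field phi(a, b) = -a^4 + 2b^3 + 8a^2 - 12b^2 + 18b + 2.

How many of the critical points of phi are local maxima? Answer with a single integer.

phi separates as a function of a plus a function of b, so ∇phi=0 decouples.
∂phi/∂a = -4a(a - 2)(a + 2) = 0 at a ∈ {-2, 0, 2}; ∂phi/∂b = 6(b - 3)(b - 1) = 0 at b ∈ {1, 3}.
The Hessian is diagonal: diag(phi_aa, phi_bb). Second derivatives: phi_aa(-2)=-32, phi_aa(0)=16, phi_aa(2)=-32; phi_bb(1)=-12, phi_bb(3)=12.
Local maxima occur where both diagonal entries negative: (-2, 1), (2, 1). Count: 2.

2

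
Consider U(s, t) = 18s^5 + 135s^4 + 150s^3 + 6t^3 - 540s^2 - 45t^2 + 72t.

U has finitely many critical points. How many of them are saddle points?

U separates as a function of s plus a function of t, so ∇U=0 decouples.
∂U/∂s = 90s(s - 1)(s + 3)(s + 4) = 0 at s ∈ {-4, -3, 0, 1}; ∂U/∂t = 18(t - 4)(t - 1) = 0 at t ∈ {1, 4}.
The Hessian is diagonal: diag(U_ss, U_tt). Second derivatives: U_ss(-4)=-1800, U_ss(-3)=1080, U_ss(0)=-1080, U_ss(1)=1800; U_tt(1)=-54, U_tt(4)=54.
Saddle points occur where the two diagonal entries have opposite signs: (-4, 4), (-3, 1), (0, 4), (1, 1). Count: 4.

4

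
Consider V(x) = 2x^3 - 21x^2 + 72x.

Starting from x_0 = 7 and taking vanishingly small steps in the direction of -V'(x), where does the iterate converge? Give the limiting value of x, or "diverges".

4

V'(x) = 6(x - 4)(x - 3), so V'(7) = 72.
Gradient descent moves in the -V' direction, i.e. x is decreasing.
The nearest critical point in that direction is x = 4, where V'' = 6 > 0 (a local minimum). The iterate converges there.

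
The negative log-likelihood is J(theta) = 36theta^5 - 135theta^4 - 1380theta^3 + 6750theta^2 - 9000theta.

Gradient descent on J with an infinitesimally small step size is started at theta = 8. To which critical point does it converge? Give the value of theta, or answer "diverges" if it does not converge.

5

J'(theta) = 180(theta - 5)(theta - 2)(theta - 1)(theta + 5), so J'(8) = 294840.
Gradient descent moves in the -J' direction, i.e. theta is decreasing.
The nearest critical point in that direction is theta = 5, where J'' = 21600 > 0 (a local minimum). The iterate converges there.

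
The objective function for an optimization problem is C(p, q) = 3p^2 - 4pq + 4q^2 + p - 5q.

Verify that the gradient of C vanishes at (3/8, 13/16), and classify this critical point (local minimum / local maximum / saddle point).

∇C = (6p - 4q + 1, -4p + 8q - 5); substituting (3/8, 13/16) gives ∇C = (0, 0), so (3/8, 13/16) is indeed a critical point.
The Hessian of C is constant: H = [[6, -4], [-4, 8]].
det(H) = 6·8 − (-4)² = 32.
det(H) > 0 and tr(H) = 14 > 0, so H is positive definite and the point is a local minimum.

local minimum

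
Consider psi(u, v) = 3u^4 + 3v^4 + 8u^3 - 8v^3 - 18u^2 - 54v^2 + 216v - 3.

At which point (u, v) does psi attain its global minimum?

(-3, -3)

psi(u,v) separates as P(u) + Q(v) − 3, so its minimum is min P + min Q − 3.
P'(u) = 12u(u - 1)(u + 3) vanishes at u ∈ {-3, 0, 1}; Q'(v) = 12(v - 3)(v - 2)(v + 3) vanishes at v ∈ {-3, 2, 3}.
Local minima of P (where P''>0): P(-3)=-135, P(1)=-7. Local minima of Q: Q(-3)=-675, Q(3)=189.
So the global minimum of psi is P(-3) + Q(-3) − 3 = -135 − 675 − 3 = -813, attained at (-3, -3).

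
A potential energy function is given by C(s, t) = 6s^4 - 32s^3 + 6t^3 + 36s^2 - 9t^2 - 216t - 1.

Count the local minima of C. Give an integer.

2

C separates as a function of s plus a function of t, so ∇C=0 decouples.
∂C/∂s = 24s(s - 3)(s - 1) = 0 at s ∈ {0, 1, 3}; ∂C/∂t = 18(t - 4)(t + 3) = 0 at t ∈ {-3, 4}.
The Hessian is diagonal: diag(C_ss, C_tt). Second derivatives: C_ss(0)=72, C_ss(1)=-48, C_ss(3)=144; C_tt(-3)=-126, C_tt(4)=126.
Local minima occur where both diagonal entries positive: (0, 4), (3, 4). Count: 2.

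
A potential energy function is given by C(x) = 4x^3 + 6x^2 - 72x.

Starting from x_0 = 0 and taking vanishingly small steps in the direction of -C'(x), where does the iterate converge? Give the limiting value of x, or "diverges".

C'(x) = 12(x - 2)(x + 3), so C'(0) = -72.
Gradient descent moves in the -C' direction, i.e. x is increasing.
The nearest critical point in that direction is x = 2, where C'' = 60 > 0 (a local minimum). The iterate converges there.

2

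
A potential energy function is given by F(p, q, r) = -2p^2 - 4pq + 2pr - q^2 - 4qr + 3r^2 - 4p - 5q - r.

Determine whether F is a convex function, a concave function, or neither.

F is quadratic, so its Hessian is the constant matrix H = [[-4, -4, 2], [-4, -2, -4], [2, -4, 6]].
Leading principal minors: -4, -8, 88.
Neither pattern holds ⇒ H is indefinite ⇒ neither convex nor concave.

neither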